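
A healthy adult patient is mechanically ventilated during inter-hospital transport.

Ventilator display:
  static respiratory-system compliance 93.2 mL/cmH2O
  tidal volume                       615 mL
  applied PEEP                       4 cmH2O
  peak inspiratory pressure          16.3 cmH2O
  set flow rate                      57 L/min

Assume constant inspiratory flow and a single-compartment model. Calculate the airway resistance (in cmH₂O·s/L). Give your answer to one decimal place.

6.0

Flow: 57 L/min ÷ 60 = 0.95 L/s.
Equation of motion (constant flow): PIP = Vt/C + R·V̇ + PEEP.
R·V̇ = PIP − Vt/C − PEEP = 16.3 − 615/93.2 − 4 = 16.3 − 6.599 − 4 = 5.701 cmH2O.
R = 5.701 / 0.95 = 6.001 cmH2O·s/L.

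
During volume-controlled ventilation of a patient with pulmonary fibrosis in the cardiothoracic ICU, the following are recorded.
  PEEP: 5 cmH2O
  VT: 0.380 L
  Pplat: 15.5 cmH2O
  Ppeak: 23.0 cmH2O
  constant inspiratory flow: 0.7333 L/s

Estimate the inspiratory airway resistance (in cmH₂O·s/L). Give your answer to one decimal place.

Raw = (PIP − Pplat) / flow = (23.0 − 15.5) / 0.7333 = 7.5 / 0.7333 = 10.228 cmH2O·s/L.

10.2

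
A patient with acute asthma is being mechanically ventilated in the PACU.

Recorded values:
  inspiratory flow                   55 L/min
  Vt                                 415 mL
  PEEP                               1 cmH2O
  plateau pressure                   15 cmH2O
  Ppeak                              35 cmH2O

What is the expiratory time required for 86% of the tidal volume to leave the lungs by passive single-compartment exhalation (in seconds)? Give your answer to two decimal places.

Flow: 55 L/min ÷ 60 = 0.9167 L/s.
R = (PIP − Pplat)/V̇ = (35 − 15) / 0.9167 = 20.0/0.9167 = 21.817 cmH2O·s/L.
C = Vt/(Pplat − PEEP) = 415.0 / (15 − 1) = 415.0/14.0 = 29.643 mL/cmH2O.
τ = R × C = 21.817 × 0.02964 L/cmH2O = 0.6467 s.
t = −τ·ln(1 − 0.86) = −0.6467·ln(0.14) = 1.271 s.

1.27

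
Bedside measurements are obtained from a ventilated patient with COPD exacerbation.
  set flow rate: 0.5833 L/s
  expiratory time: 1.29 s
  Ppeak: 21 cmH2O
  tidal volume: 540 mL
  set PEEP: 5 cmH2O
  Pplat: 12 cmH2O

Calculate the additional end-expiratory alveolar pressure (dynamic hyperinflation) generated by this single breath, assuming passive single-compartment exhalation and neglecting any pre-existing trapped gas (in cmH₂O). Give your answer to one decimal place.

2.4

R = (PIP − Pplat)/V̇ = (21 − 12) / 0.5833 = 9.0/0.5833 = 15.429 cmH2O·s/L.
C = Vt/(Pplat − PEEP) = 540.0 / (12 − 5) = 540.0/7.0 = 77.143 mL/cmH2O.
τ = R × C = 15.429 × 0.07714 L/cmH2O = 1.19 s.
Fraction remaining = e^(−Te/τ) = e^(−1.29/1.19) = 0.3382; trapped volume = 540.0 × 0.3382 = 182.63 mL.
Additional alveolar pressure from trapping ≈ V_trapped / C = 182.63 / 77.143 = 2.367 cmH2O.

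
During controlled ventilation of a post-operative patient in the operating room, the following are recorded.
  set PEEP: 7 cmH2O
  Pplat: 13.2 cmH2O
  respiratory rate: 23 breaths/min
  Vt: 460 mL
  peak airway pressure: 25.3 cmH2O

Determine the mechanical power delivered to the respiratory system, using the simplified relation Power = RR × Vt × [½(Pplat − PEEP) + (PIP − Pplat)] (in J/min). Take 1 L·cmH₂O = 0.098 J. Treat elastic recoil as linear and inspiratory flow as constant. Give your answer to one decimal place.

15.8

Per-breath work = Vt × [½(Pplat−PEEP) + (PIP−Pplat)] = 0.460 × [0.5×6.2 + 12.1] = 0.460 × 15.2 = 6.992 L·cmH2O.
Power = 23 × 6.992 = 160.82 L·cmH2O/min.
× 0.098 J/(L·cmH2O) → 15.76 J/min.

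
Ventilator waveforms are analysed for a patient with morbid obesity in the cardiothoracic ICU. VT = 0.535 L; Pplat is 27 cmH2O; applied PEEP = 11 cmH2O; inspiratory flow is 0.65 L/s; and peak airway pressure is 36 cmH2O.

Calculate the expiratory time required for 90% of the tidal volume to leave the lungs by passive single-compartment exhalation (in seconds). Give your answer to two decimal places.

R = (PIP − Pplat)/V̇ = (36 − 27) / 0.65 = 9.0/0.65 = 13.846 cmH2O·s/L.
C = Vt/(Pplat − PEEP) = 535.0 / (27 − 11) = 535.0/16.0 = 33.438 mL/cmH2O.
τ = R × C = 13.846 × 0.03344 L/cmH2O = 0.463 s.
t = −τ·ln(1 − 0.90) = −0.463·ln(0.1) = 1.066 s.

1.07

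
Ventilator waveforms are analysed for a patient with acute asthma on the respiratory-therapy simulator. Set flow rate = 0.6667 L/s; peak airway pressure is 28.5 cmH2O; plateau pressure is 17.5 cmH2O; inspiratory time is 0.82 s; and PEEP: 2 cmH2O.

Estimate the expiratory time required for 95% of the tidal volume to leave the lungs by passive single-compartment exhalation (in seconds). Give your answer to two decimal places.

Vt = flow × Ti = 0.6667 L/s × 0.82 s × 1000 mL/L = 546.69 mL.
R = (PIP − Pplat)/V̇ = (28.5 − 17.5) / 0.6667 = 11.0/0.6667 = 16.499 cmH2O·s/L.
C = Vt/(Pplat − PEEP) = 546.69 / (17.5 − 2) = 546.69/15.5 = 35.27 mL/cmH2O.
τ = R × C = 16.499 × 0.03527 L/cmH2O = 0.5819 s.
t = −τ·ln(1 − 0.95) = −0.5819·ln(0.05) = 1.743 s.

1.74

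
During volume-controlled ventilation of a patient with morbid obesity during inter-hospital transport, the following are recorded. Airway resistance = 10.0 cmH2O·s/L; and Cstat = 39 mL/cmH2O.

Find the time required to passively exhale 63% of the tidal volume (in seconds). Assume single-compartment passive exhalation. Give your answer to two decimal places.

0.39

τ = R × C = 10.0 × 39 mL/cmH2O = 10.0 × 0.039 L/cmH2O = 0.39 s.
Exhaled fraction f = 1 − e^(−t/τ) → t = −τ·ln(1 − f) = −0.39·ln(0.37) = 0.3878 s.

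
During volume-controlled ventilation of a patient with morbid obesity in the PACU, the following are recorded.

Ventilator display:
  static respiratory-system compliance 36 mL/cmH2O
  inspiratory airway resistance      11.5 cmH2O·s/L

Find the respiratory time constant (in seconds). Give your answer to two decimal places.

τ = R × C = 11.5 × 36 mL/cmH2O = 11.5 × 0.036 L/cmH2O = 0.414 s.

0.41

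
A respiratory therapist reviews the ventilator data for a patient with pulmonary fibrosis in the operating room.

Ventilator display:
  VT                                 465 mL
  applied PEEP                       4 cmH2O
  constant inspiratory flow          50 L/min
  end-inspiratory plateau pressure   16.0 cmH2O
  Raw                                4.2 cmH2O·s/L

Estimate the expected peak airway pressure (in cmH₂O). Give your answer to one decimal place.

Flow: 50 L/min ÷ 60 = 0.8333 L/s.
PIP = Pplat + Raw × flow = 16.0 + 4.2 × 0.8333 = 16.0 + 3.5 = 19.5 cmH2O.

19.5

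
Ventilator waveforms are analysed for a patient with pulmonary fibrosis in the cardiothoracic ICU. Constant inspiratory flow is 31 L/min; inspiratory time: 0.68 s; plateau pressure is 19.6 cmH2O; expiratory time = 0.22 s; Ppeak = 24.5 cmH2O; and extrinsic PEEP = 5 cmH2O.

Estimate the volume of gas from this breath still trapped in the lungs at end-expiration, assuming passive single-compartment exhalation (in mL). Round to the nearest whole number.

Flow: 31 L/min ÷ 60 = 0.5167 L/s.
Vt = flow × Ti = 0.5167 L/s × 0.68 s × 1000 mL/L = 351.36 mL.
R = (PIP − Pplat)/V̇ = (24.5 − 19.6) / 0.5167 = 4.9/0.5167 = 9.483 cmH2O·s/L.
C = Vt/(Pplat − PEEP) = 351.36 / (19.6 − 5) = 351.36/14.6 = 24.066 mL/cmH2O.
τ = R × C = 9.483 × 0.02407 L/cmH2O = 0.2283 s.
Fraction remaining = e^(−Te/τ) = e^(−0.22/0.2283) = 0.3815.
Trapped volume = 351.36 × 0.3815 = 134.04 mL.

134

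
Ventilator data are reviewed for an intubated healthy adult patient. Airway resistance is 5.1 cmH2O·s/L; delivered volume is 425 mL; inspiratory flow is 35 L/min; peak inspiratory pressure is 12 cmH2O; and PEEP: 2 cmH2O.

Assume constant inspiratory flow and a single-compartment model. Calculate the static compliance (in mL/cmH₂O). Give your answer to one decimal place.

Flow: 35 L/min ÷ 60 = 0.5833 L/s.
Equation of motion (constant flow): PIP = Vt/C + R·V̇ + PEEP.
Vt/C = PIP − R·V̇ − PEEP = 12 − 5.1×0.5833 − 2 = 12 − 2.975 − 2 = 7.025 cmH2O.
C = Vt / 7.025 = 425 / 7.025 = 60.498 mL/cmH2O.

60.5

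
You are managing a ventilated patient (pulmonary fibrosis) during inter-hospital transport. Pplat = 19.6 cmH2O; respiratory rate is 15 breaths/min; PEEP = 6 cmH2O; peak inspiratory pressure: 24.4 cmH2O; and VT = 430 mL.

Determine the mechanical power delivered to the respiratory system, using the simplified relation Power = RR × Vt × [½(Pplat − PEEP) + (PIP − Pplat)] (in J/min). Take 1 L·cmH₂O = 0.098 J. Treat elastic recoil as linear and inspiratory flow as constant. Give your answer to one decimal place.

Per-breath work = Vt × [½(Pplat−PEEP) + (PIP−Pplat)] = 0.430 × [0.5×13.6 + 4.8] = 0.430 × 11.6 = 4.988 L·cmH2O.
Power = 15 × 4.988 = 74.82 L·cmH2O/min.
× 0.098 J/(L·cmH2O) → 7.332 J/min.

7.3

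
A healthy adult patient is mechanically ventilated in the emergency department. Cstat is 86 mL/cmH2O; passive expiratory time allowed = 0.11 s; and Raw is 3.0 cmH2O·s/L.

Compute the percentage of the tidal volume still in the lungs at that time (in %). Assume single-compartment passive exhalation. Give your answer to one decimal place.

65.3

τ = R × C = 3.0 × 86 mL/cmH2O = 3.0 × 0.086 L/cmH2O = 0.258 s.
Passive exhalation: V(t)/V₀ = e^(−t/τ) = e^(−0.11/0.258) = 0.6529.
Fraction remaining = 0.6529 → 65.29%.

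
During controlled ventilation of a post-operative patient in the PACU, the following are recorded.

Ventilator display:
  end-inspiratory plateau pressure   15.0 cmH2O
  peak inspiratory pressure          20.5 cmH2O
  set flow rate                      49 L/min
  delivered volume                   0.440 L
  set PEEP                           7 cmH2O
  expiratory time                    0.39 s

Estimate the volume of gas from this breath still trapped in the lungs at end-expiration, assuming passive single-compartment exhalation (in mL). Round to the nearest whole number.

Flow: 49 L/min ÷ 60 = 0.8167 L/s.
R = (PIP − Pplat)/V̇ = (20.5 − 15.0) / 0.8167 = 5.5/0.8167 = 6.734 cmH2O·s/L.
C = Vt/(Pplat − PEEP) = 440.0 / (15.0 − 7) = 440.0/8.0 = 55.0 mL/cmH2O.
τ = R × C = 6.734 × 0.055 L/cmH2O = 0.3704 s.
Fraction remaining = e^(−Te/τ) = e^(−0.39/0.3704) = 0.3489.
Trapped volume = 440.0 × 0.3489 = 153.52 mL.

154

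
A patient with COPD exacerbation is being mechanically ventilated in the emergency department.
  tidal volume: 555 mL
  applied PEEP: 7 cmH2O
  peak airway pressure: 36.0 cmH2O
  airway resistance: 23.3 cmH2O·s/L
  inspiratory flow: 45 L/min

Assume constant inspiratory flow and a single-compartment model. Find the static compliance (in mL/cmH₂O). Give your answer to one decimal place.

48.2

Flow: 45 L/min ÷ 60 = 0.75 L/s.
Equation of motion (constant flow): PIP = Vt/C + R·V̇ + PEEP.
Vt/C = PIP − R·V̇ − PEEP = 36.0 − 23.3×0.75 − 7 = 36.0 − 17.475 − 7 = 11.525 cmH2O.
C = Vt / 11.525 = 555 / 11.525 = 48.156 mL/cmH2O.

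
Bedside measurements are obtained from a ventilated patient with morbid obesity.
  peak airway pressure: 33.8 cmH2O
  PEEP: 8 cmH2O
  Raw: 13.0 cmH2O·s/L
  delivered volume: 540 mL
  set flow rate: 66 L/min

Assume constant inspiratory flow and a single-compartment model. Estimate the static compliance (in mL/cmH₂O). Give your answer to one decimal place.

Flow: 66 L/min ÷ 60 = 1.1 L/s.
Equation of motion (constant flow): PIP = Vt/C + R·V̇ + PEEP.
Vt/C = PIP − R·V̇ − PEEP = 33.8 − 13.0×1.1 − 8 = 33.8 − 14.3 − 8 = 11.5 cmH2O.
C = Vt / 11.5 = 540 / 11.5 = 46.957 mL/cmH2O.

47.0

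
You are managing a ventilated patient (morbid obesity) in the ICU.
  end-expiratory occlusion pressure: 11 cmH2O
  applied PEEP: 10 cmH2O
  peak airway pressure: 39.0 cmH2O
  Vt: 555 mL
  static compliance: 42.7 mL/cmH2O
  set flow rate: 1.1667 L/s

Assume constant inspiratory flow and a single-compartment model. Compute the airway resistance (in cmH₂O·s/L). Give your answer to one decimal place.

12.9

Total PEEP = 11 cmH2O (set 10 + intrinsic 1); this is the baseline alveolar pressure.
Equation of motion (constant flow): PIP = Vt/C + R·V̇ + PEEP.
R·V̇ = PIP − Vt/C − PEEP = 39.0 − 555/42.7 − 11 = 39.0 − 12.998 − 11 = 15.002 cmH2O.
R = 15.002 / 1.1667 = 12.858 cmH2O·s/L.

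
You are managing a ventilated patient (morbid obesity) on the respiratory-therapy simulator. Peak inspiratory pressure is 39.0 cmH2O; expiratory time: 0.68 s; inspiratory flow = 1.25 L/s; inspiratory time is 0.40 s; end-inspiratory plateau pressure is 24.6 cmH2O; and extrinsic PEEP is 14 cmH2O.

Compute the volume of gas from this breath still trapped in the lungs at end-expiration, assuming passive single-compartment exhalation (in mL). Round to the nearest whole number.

Vt = flow × Ti = 1.25 L/s × 0.40 s × 1000 mL/L = 500.0 mL.
R = (PIP − Pplat)/V̇ = (39.0 − 24.6) / 1.25 = 14.4/1.25 = 11.52 cmH2O·s/L.
C = Vt/(Pplat − PEEP) = 500.0 / (24.6 − 14) = 500.0/10.6 = 47.17 mL/cmH2O.
τ = R × C = 11.52 × 0.04717 L/cmH2O = 0.5434 s.
Fraction remaining = e^(−Te/τ) = e^(−0.68/0.5434) = 0.2861.
Trapped volume = 500.0 × 0.2861 = 143.05 mL.

143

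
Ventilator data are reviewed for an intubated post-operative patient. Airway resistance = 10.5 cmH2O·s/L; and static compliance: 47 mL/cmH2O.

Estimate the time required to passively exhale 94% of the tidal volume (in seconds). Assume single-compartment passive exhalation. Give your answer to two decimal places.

τ = R × C = 10.5 × 47 mL/cmH2O = 10.5 × 0.047 L/cmH2O = 0.4935 s.
Exhaled fraction f = 1 − e^(−t/τ) → t = −τ·ln(1 − f) = −0.4935·ln(0.06) = 1.388 s.

1.39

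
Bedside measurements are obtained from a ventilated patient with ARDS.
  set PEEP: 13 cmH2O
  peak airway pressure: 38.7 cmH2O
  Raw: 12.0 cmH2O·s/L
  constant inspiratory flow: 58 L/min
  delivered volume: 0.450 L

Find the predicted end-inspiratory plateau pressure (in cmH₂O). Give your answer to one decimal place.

27.1

Flow: 58 L/min ÷ 60 = 0.9667 L/s.
Pplat = PIP − Raw × flow = 38.7 − 12.0 × 0.9667 = 38.7 − 11.6 = 27.1 cmH2O.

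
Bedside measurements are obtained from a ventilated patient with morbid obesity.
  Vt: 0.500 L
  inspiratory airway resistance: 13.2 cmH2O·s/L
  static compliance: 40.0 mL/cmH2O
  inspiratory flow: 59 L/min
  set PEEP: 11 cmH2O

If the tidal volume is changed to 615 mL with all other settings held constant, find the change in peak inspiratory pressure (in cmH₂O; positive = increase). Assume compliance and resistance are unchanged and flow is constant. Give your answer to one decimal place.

PIP = Vt/C + R·V̇ + PEEP (constant-flow equation of motion).
Only the elastic term changes: ΔPIP = ΔVt / C = (615 − 500) / 40.0 = 2.875 cmH2O.

2.9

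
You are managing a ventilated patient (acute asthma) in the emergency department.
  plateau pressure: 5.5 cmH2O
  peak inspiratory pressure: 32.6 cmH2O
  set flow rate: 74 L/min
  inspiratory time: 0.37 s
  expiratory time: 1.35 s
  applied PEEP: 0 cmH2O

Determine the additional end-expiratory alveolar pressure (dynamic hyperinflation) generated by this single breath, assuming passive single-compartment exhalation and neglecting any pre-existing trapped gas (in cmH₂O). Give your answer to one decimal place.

Flow: 74 L/min ÷ 60 = 1.2333 L/s.
Vt = flow × Ti = 1.2333 L/s × 0.37 s × 1000 mL/L = 456.32 mL.
R = (PIP − Pplat)/V̇ = (32.6 − 5.5) / 1.2333 = 27.1/1.2333 = 21.974 cmH2O·s/L.
C = Vt/(Pplat − PEEP) = 456.32 / (5.5 − 0) = 456.32/5.5 = 82.967 mL/cmH2O.
τ = R × C = 21.974 × 0.08297 L/cmH2O = 1.823 s.
Fraction remaining = e^(−Te/τ) = e^(−1.35/1.823) = 0.4769; trapped volume = 456.32 × 0.4769 = 217.62 mL.
Additional alveolar pressure from trapping ≈ V_trapped / C = 217.62 / 82.967 = 2.623 cmH2O.

2.6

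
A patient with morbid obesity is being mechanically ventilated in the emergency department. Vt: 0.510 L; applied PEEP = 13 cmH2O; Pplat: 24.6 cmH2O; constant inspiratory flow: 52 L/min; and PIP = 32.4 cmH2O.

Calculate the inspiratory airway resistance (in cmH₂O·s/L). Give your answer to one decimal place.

9.0

Flow: 52 L/min ÷ 60 = 0.8667 L/s.
Raw = (PIP − Pplat) / flow = (32.4 − 24.6) / 0.8667 = 7.8 / 0.8667 = 9.0 cmH2O·s/L.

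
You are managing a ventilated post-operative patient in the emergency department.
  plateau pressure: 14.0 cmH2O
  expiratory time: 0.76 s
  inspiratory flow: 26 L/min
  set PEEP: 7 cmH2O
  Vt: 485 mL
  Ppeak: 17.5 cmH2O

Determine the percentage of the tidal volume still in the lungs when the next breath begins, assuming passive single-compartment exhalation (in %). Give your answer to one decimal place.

25.7

Flow: 26 L/min ÷ 60 = 0.4333 L/s.
R = (PIP − Pplat)/V̇ = (17.5 − 14.0) / 0.4333 = 3.5/0.4333 = 8.078 cmH2O·s/L.
C = Vt/(Pplat − PEEP) = 485.0 / (14.0 − 7) = 485.0/7.0 = 69.286 mL/cmH2O.
τ = R × C = 8.078 × 0.06929 L/cmH2O = 0.5597 s.
Fraction remaining at end-expiration = e^(−Te/τ) = e^(−0.76/0.5597) = 0.2572 → 25.72%.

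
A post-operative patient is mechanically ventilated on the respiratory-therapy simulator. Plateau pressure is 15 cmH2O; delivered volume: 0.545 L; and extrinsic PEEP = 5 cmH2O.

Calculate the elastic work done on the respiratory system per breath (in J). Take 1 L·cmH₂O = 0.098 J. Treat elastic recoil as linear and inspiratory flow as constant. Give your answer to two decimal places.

Elastic work ≈ ½ × (Pplat − PEEP) × Vt = 0.5 × (15 − 5) × 0.545 L = 0.5 × 10.0 × 0.545 = 2.725 L·cmH2O.
× 0.098 J/(L·cmH2O) → 0.2671 J.

0.27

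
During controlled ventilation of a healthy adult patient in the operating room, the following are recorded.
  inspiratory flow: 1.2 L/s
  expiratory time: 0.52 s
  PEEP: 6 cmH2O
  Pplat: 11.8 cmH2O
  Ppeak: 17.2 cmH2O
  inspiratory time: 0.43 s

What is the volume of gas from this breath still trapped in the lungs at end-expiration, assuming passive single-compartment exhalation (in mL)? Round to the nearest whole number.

141

Vt = flow × Ti = 1.2 L/s × 0.43 s × 1000 mL/L = 516.0 mL.
R = (PIP − Pplat)/V̇ = (17.2 − 11.8) / 1.2 = 5.4/1.2 = 4.5 cmH2O·s/L.
C = Vt/(Pplat − PEEP) = 516.0 / (11.8 − 6) = 516.0/5.8 = 88.966 mL/cmH2O.
τ = R × C = 4.5 × 0.08897 L/cmH2O = 0.4004 s.
Fraction remaining = e^(−Te/τ) = e^(−0.52/0.4004) = 0.2729.
Trapped volume = 516.0 × 0.2729 = 140.82 mL.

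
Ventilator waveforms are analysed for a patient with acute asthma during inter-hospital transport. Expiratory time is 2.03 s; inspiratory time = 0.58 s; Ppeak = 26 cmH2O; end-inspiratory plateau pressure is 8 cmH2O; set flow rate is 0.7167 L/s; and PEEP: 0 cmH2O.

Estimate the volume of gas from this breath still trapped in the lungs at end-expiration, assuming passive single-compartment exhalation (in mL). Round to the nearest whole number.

Vt = flow × Ti = 0.7167 L/s × 0.58 s × 1000 mL/L = 415.69 mL.
R = (PIP − Pplat)/V̇ = (26 − 8) / 0.7167 = 18.0/0.7167 = 25.115 cmH2O·s/L.
C = Vt/(Pplat − PEEP) = 415.69 / (8 − 0) = 415.69/8.0 = 51.961 mL/cmH2O.
τ = R × C = 25.115 × 0.05196 L/cmH2O = 1.305 s.
Fraction remaining = e^(−Te/τ) = e^(−2.03/1.305) = 0.2111.
Trapped volume = 415.69 × 0.2111 = 87.752 mL.

88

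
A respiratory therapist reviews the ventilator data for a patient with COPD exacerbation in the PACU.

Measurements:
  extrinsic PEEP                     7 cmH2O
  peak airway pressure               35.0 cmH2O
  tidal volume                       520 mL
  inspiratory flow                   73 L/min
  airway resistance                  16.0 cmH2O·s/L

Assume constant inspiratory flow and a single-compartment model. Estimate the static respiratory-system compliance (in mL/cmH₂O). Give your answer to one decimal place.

Flow: 73 L/min ÷ 60 = 1.2167 L/s.
Equation of motion (constant flow): PIP = Vt/C + R·V̇ + PEEP.
Vt/C = PIP − R·V̇ − PEEP = 35.0 − 16.0×1.2167 − 7 = 35.0 − 19.467 − 7 = 8.533 cmH2O.
C = Vt / 8.533 = 520 / 8.533 = 60.94 mL/cmH2O.

60.9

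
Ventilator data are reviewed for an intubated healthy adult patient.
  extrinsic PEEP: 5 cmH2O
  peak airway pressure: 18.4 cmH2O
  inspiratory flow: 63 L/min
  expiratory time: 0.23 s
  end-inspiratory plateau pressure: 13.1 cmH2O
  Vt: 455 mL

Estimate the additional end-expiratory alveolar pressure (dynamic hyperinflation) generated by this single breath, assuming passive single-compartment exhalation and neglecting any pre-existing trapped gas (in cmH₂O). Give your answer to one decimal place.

3.6

Flow: 63 L/min ÷ 60 = 1.05 L/s.
R = (PIP − Pplat)/V̇ = (18.4 − 13.1) / 1.05 = 5.3/1.05 = 5.048 cmH2O·s/L.
C = Vt/(Pplat − PEEP) = 455.0 / (13.1 − 5) = 455.0/8.1 = 56.173 mL/cmH2O.
τ = R × C = 5.048 × 0.05617 L/cmH2O = 0.2835 s.
Fraction remaining = e^(−Te/τ) = e^(−0.23/0.2835) = 0.4443; trapped volume = 455.0 × 0.4443 = 202.16 mL.
Additional alveolar pressure from trapping ≈ V_trapped / C = 202.16 / 56.173 = 3.599 cmH2O.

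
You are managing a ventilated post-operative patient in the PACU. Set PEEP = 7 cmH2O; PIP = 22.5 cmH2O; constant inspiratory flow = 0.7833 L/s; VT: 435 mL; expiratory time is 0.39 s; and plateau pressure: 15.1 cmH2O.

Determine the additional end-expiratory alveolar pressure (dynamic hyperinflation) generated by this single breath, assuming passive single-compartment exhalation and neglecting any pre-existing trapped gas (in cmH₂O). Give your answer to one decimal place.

R = (PIP − Pplat)/V̇ = (22.5 − 15.1) / 0.7833 = 7.4/0.7833 = 9.447 cmH2O·s/L.
C = Vt/(Pplat − PEEP) = 435.0 / (15.1 − 7) = 435.0/8.1 = 53.704 mL/cmH2O.
τ = R × C = 9.447 × 0.0537 L/cmH2O = 0.5073 s.
Fraction remaining = e^(−Te/τ) = e^(−0.39/0.5073) = 0.4636; trapped volume = 435.0 × 0.4636 = 201.67 mL.
Additional alveolar pressure from trapping ≈ V_trapped / C = 201.67 / 53.704 = 3.755 cmH2O.

3.8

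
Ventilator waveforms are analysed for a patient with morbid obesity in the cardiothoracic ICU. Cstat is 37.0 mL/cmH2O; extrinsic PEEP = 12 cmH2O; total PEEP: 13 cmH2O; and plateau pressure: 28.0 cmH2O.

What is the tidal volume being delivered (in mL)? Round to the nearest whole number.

555

End-expiratory occlusion gives total PEEP = 13 cmH2O (intrinsic PEEP = 13 − 12 = 1). Use total PEEP for the elastic gradient.
Vt = Cstat × (Pplat − PEEPtotal) = 37.0 × (28.0 − 13) = 37.0 × 15.0 = 555.0 mL.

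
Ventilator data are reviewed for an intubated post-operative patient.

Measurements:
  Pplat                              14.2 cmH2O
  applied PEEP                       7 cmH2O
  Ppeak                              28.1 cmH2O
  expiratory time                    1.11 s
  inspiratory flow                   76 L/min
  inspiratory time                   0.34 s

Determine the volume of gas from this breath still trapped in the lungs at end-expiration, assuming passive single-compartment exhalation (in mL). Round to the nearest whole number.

Flow: 76 L/min ÷ 60 = 1.2667 L/s.
Vt = flow × Ti = 1.2667 L/s × 0.34 s × 1000 mL/L = 430.68 mL.
R = (PIP − Pplat)/V̇ = (28.1 − 14.2) / 1.2667 = 13.9/1.2667 = 10.973 cmH2O·s/L.
C = Vt/(Pplat − PEEP) = 430.68 / (14.2 − 7) = 430.68/7.2 = 59.817 mL/cmH2O.
τ = R × C = 10.973 × 0.05982 L/cmH2O = 0.6564 s.
Fraction remaining = e^(−Te/τ) = e^(−1.11/0.6564) = 0.1843.
Trapped volume = 430.68 × 0.1843 = 79.374 mL.

79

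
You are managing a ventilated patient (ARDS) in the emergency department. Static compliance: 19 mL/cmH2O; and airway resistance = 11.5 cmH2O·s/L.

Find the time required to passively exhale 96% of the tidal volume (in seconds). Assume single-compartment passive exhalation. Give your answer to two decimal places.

0.70

τ = R × C = 11.5 × 19 mL/cmH2O = 11.5 × 0.019 L/cmH2O = 0.2185 s.
Exhaled fraction f = 1 − e^(−t/τ) → t = −τ·ln(1 − f) = −0.2185·ln(0.04) = 0.7033 s.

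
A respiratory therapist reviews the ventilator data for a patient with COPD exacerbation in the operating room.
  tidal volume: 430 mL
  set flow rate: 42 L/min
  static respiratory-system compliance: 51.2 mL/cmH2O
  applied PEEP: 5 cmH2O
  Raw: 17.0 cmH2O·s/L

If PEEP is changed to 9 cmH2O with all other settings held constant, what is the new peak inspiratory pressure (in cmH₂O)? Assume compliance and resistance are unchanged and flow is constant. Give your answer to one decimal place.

Flow: 42 L/min ÷ 60 = 0.7 L/s.
PIP = Vt/C + R·V̇ + PEEP (constant-flow equation of motion).
Only the baseline term changes: ΔPIP = ΔPEEP = 9 − 5 = 4.0 cmH2O.
Original PIP = 430/51.2 + 17.0×0.7 + 5 = 25.298 cmH2O; new PIP = 25.298 + (4.0) = 29.298 cmH2O.

29.3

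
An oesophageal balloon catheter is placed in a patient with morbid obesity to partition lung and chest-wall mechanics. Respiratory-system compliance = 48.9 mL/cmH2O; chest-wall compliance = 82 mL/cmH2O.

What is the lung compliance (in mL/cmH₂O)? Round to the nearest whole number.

121

1/CL = 1/Crs − 1/Ccw.
1/CL = 1/48.9 − 1/82 = 0.008255.
CL = 121.14 mL/cmH2O.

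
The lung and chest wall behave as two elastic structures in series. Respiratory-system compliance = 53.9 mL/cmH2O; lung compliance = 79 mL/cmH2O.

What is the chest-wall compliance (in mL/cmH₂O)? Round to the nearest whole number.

1/Ccw = 1/Crs − 1/CL.
1/Ccw = 1/53.9 − 1/79 = 0.005895.
Ccw = 169.64 mL/cmH2O.

170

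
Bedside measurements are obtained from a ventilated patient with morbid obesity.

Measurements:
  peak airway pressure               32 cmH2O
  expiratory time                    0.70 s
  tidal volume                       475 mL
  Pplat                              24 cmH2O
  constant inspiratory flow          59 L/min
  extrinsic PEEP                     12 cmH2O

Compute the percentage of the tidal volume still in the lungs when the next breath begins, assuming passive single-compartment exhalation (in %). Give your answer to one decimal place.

11.4

Flow: 59 L/min ÷ 60 = 0.9833 L/s.
R = (PIP − Pplat)/V̇ = (32 − 24) / 0.9833 = 8.0/0.9833 = 8.136 cmH2O·s/L.
C = Vt/(Pplat − PEEP) = 475.0 / (24 − 12) = 475.0/12.0 = 39.583 mL/cmH2O.
τ = R × C = 8.136 × 0.03958 L/cmH2O = 0.322 s.
Fraction remaining at end-expiration = e^(−Te/τ) = e^(−0.70/0.322) = 0.1137 → 11.37%.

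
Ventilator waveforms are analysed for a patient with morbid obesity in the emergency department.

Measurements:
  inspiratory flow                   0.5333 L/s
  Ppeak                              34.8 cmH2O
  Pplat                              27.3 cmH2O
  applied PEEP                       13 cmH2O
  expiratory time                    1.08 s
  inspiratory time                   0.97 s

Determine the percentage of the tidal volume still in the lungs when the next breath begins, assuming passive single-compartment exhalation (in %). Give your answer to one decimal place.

12.0

Vt = flow × Ti = 0.5333 L/s × 0.97 s × 1000 mL/L = 517.3 mL.
R = (PIP − Pplat)/V̇ = (34.8 − 27.3) / 0.5333 = 7.5/0.5333 = 14.063 cmH2O·s/L.
C = Vt/(Pplat − PEEP) = 517.3 / (27.3 − 13) = 517.3/14.3 = 36.175 mL/cmH2O.
τ = R × C = 14.063 × 0.03618 L/cmH2O = 0.5088 s.
Fraction remaining at end-expiration = e^(−Te/τ) = e^(−1.08/0.5088) = 0.1197 → 11.97%.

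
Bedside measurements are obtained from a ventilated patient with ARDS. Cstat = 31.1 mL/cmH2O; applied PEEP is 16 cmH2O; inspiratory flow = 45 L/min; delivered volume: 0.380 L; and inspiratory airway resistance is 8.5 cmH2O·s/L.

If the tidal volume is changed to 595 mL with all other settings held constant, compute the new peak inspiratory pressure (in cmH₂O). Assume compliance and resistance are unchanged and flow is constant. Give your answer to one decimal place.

41.5

Flow: 45 L/min ÷ 60 = 0.75 L/s.
PIP = Vt/C + R·V̇ + PEEP (constant-flow equation of motion).
Only the elastic term changes: ΔPIP = ΔVt / C = (595 − 380) / 31.1 = 6.913 cmH2O.
Original PIP = 380/31.1 + 8.5×0.75 + 16 = 34.594 cmH2O; new PIP = 34.594 + (6.913) = 41.507 cmH2O.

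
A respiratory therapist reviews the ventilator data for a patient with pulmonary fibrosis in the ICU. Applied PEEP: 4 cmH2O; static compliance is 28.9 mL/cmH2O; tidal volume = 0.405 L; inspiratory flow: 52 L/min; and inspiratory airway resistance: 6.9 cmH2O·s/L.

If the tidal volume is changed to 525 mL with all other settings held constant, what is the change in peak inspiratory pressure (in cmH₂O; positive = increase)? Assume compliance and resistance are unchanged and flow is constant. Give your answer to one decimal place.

4.2

PIP = Vt/C + R·V̇ + PEEP (constant-flow equation of motion).
Only the elastic term changes: ΔPIP = ΔVt / C = (525 − 405) / 28.9 = 4.152 cmH2O.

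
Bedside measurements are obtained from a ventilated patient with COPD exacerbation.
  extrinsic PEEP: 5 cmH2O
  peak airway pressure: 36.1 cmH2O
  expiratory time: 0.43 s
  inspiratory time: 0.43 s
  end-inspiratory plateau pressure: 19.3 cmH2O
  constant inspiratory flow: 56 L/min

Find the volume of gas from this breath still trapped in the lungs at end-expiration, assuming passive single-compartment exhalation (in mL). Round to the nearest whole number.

171

Flow: 56 L/min ÷ 60 = 0.9333 L/s.
Vt = flow × Ti = 0.9333 L/s × 0.43 s × 1000 mL/L = 401.32 mL.
R = (PIP − Pplat)/V̇ = (36.1 − 19.3) / 0.9333 = 16.8/0.9333 = 18.001 cmH2O·s/L.
C = Vt/(Pplat − PEEP) = 401.32 / (19.3 − 5) = 401.32/14.3 = 28.064 mL/cmH2O.
τ = R × C = 18.001 × 0.02806 L/cmH2O = 0.5051 s.
Fraction remaining = e^(−Te/τ) = e^(−0.43/0.5051) = 0.4269.
Trapped volume = 401.32 × 0.4269 = 171.32 mL.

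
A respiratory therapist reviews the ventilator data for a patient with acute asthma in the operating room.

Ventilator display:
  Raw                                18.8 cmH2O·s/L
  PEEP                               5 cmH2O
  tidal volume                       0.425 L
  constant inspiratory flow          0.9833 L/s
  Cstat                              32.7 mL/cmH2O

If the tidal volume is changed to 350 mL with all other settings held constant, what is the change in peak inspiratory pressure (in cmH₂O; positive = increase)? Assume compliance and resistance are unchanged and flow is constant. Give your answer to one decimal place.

PIP = Vt/C + R·V̇ + PEEP (constant-flow equation of motion).
Only the elastic term changes: ΔPIP = ΔVt / C = (350 − 425) / 32.7 = -2.294 cmH2O.

-2.3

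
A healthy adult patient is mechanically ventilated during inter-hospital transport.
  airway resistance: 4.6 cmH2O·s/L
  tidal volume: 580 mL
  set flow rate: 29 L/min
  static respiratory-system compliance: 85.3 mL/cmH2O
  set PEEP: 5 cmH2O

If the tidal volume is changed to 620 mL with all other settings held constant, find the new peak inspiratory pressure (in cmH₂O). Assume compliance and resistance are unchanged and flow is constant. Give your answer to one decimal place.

14.5

Flow: 29 L/min ÷ 60 = 0.4833 L/s.
PIP = Vt/C + R·V̇ + PEEP (constant-flow equation of motion).
Only the elastic term changes: ΔPIP = ΔVt / C = (620 − 580) / 85.3 = 0.4689 cmH2O.
Original PIP = 580/85.3 + 4.6×0.4833 + 5 = 14.023 cmH2O; new PIP = 14.023 + (0.4689) = 14.492 cmH2O.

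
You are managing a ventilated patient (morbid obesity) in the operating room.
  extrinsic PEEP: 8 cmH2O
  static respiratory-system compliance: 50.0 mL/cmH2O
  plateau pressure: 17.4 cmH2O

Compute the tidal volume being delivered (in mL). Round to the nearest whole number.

Vt = Cstat × (Pplat − PEEP) = 50.0 × (17.4 − 8) = 50.0 × 9.4 = 470.0 mL.

470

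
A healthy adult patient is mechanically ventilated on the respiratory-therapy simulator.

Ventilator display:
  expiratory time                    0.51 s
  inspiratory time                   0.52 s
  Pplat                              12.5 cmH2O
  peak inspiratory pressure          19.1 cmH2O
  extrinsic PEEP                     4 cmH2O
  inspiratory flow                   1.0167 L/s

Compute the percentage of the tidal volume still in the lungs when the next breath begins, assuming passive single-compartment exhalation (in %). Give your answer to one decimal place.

Vt = flow × Ti = 1.0167 L/s × 0.52 s × 1000 mL/L = 528.68 mL.
R = (PIP − Pplat)/V̇ = (19.1 − 12.5) / 1.0167 = 6.6/1.0167 = 6.492 cmH2O·s/L.
C = Vt/(Pplat − PEEP) = 528.68 / (12.5 − 4) = 528.68/8.5 = 62.198 mL/cmH2O.
τ = R × C = 6.492 × 0.0622 L/cmH2O = 0.4038 s.
Fraction remaining at end-expiration = e^(−Te/τ) = e^(−0.51/0.4038) = 0.2828 → 28.28%.

28.3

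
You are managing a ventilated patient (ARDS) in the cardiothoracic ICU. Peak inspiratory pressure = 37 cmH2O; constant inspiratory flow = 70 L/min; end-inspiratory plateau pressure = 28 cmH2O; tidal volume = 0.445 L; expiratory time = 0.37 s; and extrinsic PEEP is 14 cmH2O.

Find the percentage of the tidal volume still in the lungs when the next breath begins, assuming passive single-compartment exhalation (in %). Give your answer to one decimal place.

22.1

Flow: 70 L/min ÷ 60 = 1.1667 L/s.
R = (PIP − Pplat)/V̇ = (37 − 28) / 1.1667 = 9.0/1.1667 = 7.714 cmH2O·s/L.
C = Vt/(Pplat − PEEP) = 445.0 / (28 − 14) = 445.0/14.0 = 31.786 mL/cmH2O.
τ = R × C = 7.714 × 0.03179 L/cmH2O = 0.2452 s.
Fraction remaining at end-expiration = e^(−Te/τ) = e^(−0.37/0.2452) = 0.2211 → 22.11%.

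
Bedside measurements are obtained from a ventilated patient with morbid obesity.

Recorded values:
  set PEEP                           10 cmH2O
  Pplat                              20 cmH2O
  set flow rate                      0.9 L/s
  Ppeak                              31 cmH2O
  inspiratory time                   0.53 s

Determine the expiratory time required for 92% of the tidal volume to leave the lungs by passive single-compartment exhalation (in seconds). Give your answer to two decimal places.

Vt = flow × Ti = 0.9 L/s × 0.53 s × 1000 mL/L = 477.0 mL.
R = (PIP − Pplat)/V̇ = (31 − 20) / 0.9 = 11.0/0.9 = 12.222 cmH2O·s/L.
C = Vt/(Pplat − PEEP) = 477.0 / (20 − 10) = 477.0/10.0 = 47.7 mL/cmH2O.
τ = R × C = 12.222 × 0.0477 L/cmH2O = 0.583 s.
t = −τ·ln(1 − 0.92) = −0.583·ln(0.08) = 1.472 s.

1.47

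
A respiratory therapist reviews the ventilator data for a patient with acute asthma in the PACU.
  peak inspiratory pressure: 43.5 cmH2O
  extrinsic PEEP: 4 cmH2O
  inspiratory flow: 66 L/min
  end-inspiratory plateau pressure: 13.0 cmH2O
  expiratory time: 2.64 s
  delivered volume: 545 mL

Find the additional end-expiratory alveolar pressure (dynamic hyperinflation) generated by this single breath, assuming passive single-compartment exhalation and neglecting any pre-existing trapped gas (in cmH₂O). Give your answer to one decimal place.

1.9

Flow: 66 L/min ÷ 60 = 1.1 L/s.
R = (PIP − Pplat)/V̇ = (43.5 − 13.0) / 1.1 = 30.5/1.1 = 27.727 cmH2O·s/L.
C = Vt/(Pplat − PEEP) = 545.0 / (13.0 − 4) = 545.0/9.0 = 60.556 mL/cmH2O.
τ = R × C = 27.727 × 0.06056 L/cmH2O = 1.679 s.
Fraction remaining = e^(−Te/τ) = e^(−2.64/1.679) = 0.2076; trapped volume = 545.0 × 0.2076 = 113.14 mL.
Additional alveolar pressure from trapping ≈ V_trapped / C = 113.14 / 60.556 = 1.868 cmH2O.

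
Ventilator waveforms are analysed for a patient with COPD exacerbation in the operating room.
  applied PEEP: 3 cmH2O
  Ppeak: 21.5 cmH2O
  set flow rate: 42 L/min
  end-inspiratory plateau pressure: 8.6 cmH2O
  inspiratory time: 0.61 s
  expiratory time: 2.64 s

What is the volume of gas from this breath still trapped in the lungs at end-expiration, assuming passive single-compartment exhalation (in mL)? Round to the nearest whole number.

Flow: 42 L/min ÷ 60 = 0.7 L/s.
Vt = flow × Ti = 0.7 L/s × 0.61 s × 1000 mL/L = 427.0 mL.
R = (PIP − Pplat)/V̇ = (21.5 − 8.6) / 0.7 = 12.9/0.7 = 18.429 cmH2O·s/L.
C = Vt/(Pplat − PEEP) = 427.0 / (8.6 − 3) = 427.0/5.6 = 76.25 mL/cmH2O.
τ = R × C = 18.429 × 0.07625 L/cmH2O = 1.405 s.
Fraction remaining = e^(−Te/τ) = e^(−2.64/1.405) = 0.1527.
Trapped volume = 427.0 × 0.1527 = 65.203 mL.

65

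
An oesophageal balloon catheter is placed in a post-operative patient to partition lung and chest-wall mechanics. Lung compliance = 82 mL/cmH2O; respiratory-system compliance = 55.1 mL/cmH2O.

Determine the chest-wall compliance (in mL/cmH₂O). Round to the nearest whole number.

1/Ccw = 1/Crs − 1/CL.
1/Ccw = 1/55.1 − 1/82 = 0.005954.
Ccw = 167.95 mL/cmH2O.

168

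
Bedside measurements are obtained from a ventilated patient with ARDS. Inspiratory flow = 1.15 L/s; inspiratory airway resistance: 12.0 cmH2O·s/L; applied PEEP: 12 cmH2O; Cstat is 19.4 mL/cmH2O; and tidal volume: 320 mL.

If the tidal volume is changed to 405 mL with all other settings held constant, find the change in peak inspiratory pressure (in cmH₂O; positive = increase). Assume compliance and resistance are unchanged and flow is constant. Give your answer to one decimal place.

4.4

PIP = Vt/C + R·V̇ + PEEP (constant-flow equation of motion).
Only the elastic term changes: ΔPIP = ΔVt / C = (405 − 320) / 19.4 = 4.381 cmH2O.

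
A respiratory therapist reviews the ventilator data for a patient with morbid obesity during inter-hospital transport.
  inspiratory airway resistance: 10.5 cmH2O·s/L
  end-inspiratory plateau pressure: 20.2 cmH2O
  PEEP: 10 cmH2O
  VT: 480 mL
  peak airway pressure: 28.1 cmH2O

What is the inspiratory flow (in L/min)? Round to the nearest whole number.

flow = (PIP − Pplat) / Raw = (28.1 − 20.2) / 10.5 = 0.7524 L/s × 60 = 45.144 L/min.

45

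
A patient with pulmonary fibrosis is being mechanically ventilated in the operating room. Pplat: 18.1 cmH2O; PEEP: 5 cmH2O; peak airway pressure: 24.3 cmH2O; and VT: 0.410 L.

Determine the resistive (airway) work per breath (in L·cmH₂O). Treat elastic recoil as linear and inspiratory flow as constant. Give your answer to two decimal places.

With constant inspiratory flow the resistive pressure is constant at PIP − Pplat = 24.3 − 18.1 = 6.2 cmH2O, so resistive work = 6.2 × 0.410 = 2.542 L·cmH2O.

2.54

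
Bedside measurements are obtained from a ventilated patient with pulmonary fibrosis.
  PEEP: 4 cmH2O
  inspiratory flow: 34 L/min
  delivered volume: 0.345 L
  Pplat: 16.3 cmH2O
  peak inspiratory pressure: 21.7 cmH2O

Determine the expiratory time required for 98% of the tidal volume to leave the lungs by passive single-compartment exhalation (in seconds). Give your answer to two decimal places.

Flow: 34 L/min ÷ 60 = 0.5667 L/s.
R = (PIP − Pplat)/V̇ = (21.7 − 16.3) / 0.5667 = 5.4/0.5667 = 9.529 cmH2O·s/L.
C = Vt/(Pplat − PEEP) = 345.0 / (16.3 − 4) = 345.0/12.3 = 28.049 mL/cmH2O.
τ = R × C = 9.529 × 0.02805 L/cmH2O = 0.2673 s.
t = −τ·ln(1 − 0.98) = −0.2673·ln(0.02) = 1.046 s.

1.05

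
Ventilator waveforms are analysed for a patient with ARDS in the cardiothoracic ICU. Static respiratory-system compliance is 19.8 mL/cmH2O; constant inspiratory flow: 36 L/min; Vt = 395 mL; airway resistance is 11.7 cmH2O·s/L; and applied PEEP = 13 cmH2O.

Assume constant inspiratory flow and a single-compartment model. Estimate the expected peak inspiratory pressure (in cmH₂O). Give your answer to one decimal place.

40.0

Flow: 36 L/min ÷ 60 = 0.6 L/s.
Equation of motion (constant flow): PIP = Vt/C + R·V̇ + PEEP.
PIP = 395/19.8 + 11.7×0.6 + 13 = 19.949 + 7.02 + 13 = 39.969 cmH2O.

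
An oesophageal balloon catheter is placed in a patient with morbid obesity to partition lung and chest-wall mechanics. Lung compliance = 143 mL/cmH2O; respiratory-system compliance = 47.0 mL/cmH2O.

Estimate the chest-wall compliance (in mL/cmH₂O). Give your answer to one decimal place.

70.0

1/Ccw = 1/Crs − 1/CL.
1/Ccw = 1/47.0 − 1/143 = 0.01428.
Ccw = 70.028 mL/cmH2O.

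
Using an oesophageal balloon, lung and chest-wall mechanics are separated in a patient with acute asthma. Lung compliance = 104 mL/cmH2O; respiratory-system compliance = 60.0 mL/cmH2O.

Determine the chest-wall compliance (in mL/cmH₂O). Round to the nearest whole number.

142

1/Ccw = 1/Crs − 1/CL.
1/Ccw = 1/60.0 − 1/104 = 0.007051.
Ccw = 141.82 mL/cmH2O.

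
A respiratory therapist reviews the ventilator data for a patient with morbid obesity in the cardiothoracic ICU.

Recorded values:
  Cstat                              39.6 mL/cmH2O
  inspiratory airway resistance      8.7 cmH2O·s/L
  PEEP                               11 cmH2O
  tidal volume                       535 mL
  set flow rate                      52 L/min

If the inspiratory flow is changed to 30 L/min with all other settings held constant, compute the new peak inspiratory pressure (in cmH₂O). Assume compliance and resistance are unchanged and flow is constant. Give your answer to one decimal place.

28.9

Flow: 52 L/min ÷ 60 = 0.8667 L/s.
New flow: 30 L/min ÷ 60 = 0.5 L/s.
PIP = Vt/C + R·V̇ + PEEP (constant-flow equation of motion).
Only the resistive term changes: ΔPIP = R × ΔV̇ = 8.7 × (0.5 − 0.8667) = 8.7 × -0.3667 = -3.19 cmH2O.
Original PIP = 535/39.6 + 8.7×0.8667 + 11 = 32.05 cmH2O; new PIP = 32.05 + (-3.19) = 28.86 cmH2O.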